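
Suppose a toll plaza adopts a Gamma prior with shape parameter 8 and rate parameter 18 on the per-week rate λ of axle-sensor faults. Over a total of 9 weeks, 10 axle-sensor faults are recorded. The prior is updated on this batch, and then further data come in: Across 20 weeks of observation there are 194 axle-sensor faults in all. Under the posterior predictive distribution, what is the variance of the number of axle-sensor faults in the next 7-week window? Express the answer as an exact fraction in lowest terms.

80136/2209

Total count 10 over total exposure 9 weeks.
After the first batch: Gamma(8 + 10, 18 + 9) = Gamma(18, 27).
Total count 194 over total exposure 20 weeks.
After the second batch: Gamma(18 + 194, 27 + 20) = Gamma(212, 47).
The posterior predictive for a window of length T is Negative Binomial with variance T·α'·(β'+T)/β'² = 7·212·54/2209 = 80136/2209.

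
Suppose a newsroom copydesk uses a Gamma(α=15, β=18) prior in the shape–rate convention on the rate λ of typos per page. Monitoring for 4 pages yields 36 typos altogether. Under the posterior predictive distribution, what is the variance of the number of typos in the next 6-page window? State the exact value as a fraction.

Total count 36 over total exposure 4 pages.
The Gamma prior is conjugate for the Poisson rate, so λ | data ~ Gamma(15+36, 18+4) = Gamma(51, 22).
The posterior predictive for a window of length T is Negative Binomial with variance T·α'·(β'+T)/β'² = 6·51·28/484 = 2142/121.

2142/121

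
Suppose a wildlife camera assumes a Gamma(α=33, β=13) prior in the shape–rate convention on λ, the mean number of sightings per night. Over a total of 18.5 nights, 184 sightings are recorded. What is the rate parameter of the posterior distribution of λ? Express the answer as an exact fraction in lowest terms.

63/2

Total count 184 over total exposure 18.5 nights.
The Gamma prior is conjugate for the Poisson rate, so λ | data ~ Gamma(33+184, 13+18.5) = Gamma(217, 63/2).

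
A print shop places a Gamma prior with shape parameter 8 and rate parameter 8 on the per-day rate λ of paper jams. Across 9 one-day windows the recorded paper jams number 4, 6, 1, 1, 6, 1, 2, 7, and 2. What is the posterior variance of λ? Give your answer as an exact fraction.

38/289

Total count: 4 + 6 + 1 + 1 + 6 + 1 + 2 + 7 + 2 = 30.
Total exposure: 9 days.
Conjugate update: add total count to the shape and total exposure to the rate, giving Gamma(38, 17).
Posterior variance = α'/β'² = 38/289.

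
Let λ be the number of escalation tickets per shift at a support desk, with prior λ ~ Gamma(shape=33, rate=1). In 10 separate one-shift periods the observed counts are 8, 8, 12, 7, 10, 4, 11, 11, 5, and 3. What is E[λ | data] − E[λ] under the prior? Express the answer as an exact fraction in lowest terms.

Total count: 8 + 8 + 12 + 7 + 10 + 4 + 11 + 11 + 5 + 3 = 79.
Total exposure: 10 shifts.
Gamma(α, β) with Poisson data over total exposure Σt gives posterior Gamma(α+Σx, β+Σt) = Gamma(112, 11).
Posterior mean = 112/11 = 112/11; prior mean = 33/1 = 33. Difference = 112/11 − 33 = -251/11.

-251/11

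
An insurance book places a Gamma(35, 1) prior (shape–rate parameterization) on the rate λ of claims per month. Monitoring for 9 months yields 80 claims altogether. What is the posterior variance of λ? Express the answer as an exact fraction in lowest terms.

Total count 80 over total exposure 9 months.
By Gamma–Poisson conjugacy, the posterior is Gamma(α + Σx, β + Σt) = Gamma(35 + 80, 1 + 9) = Gamma(115, 10).
Posterior variance = α'/β'² = 115/100 = 23/20.

23/20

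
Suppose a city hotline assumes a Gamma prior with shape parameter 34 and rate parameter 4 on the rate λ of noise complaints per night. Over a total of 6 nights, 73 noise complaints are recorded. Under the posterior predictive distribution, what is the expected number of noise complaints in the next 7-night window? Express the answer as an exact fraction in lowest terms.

749/10

Total count 73 over total exposure 6 nights.
Posterior: α' = 34 + 73 = 107, β' = 4 + 6 = 10.
Predictive mean over a 7-night window = T·E[λ|data] = 7·107/10 = 749/10.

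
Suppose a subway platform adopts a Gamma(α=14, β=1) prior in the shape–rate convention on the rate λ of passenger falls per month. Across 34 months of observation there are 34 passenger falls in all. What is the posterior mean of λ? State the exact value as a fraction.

Total count 34 over total exposure 34 months.
Gamma(α, β) with Poisson data over total exposure Σt gives posterior Gamma(α+Σx, β+Σt) = Gamma(48, 35).
Posterior mean = α'/β' = 48/35.

48/35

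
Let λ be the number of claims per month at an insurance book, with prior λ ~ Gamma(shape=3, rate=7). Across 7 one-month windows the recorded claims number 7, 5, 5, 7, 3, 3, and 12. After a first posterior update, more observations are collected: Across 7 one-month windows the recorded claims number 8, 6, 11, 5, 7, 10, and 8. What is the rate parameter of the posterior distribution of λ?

Total count: 7 + 5 + 5 + 7 + 3 + 3 + 12 = 42.
Total exposure: 7 months.
After the first batch: Gamma(3 + 42, 7 + 7) = Gamma(45, 14).
Total count: 8 + 6 + 11 + 5 + 7 + 10 + 8 = 55.
Total exposure: 7 months.
After the second batch: Gamma(45 + 55, 14 + 7) = Gamma(100, 21).

21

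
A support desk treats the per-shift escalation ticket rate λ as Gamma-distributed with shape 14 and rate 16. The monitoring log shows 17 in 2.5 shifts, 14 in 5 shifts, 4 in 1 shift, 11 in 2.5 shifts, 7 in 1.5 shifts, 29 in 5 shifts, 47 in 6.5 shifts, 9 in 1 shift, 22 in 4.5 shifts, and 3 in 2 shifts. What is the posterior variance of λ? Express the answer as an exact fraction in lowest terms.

Total count: 17 + 14 + 4 + 11 + 7 + 29 + 47 + 9 + 22 + 3 = 163.
Total exposure: 2.5 + 5 + 1 + 2.5 + 1.5 + 5 + 6.5 + 1 + 4.5 + 2 = 31.5 shifts.
Posterior: α' = 14 + 163 = 177, β' = 16 + 31.5 = 95/2.
Posterior variance = α'/β'² = 177/(9025/4) = 708/9025.

708/9025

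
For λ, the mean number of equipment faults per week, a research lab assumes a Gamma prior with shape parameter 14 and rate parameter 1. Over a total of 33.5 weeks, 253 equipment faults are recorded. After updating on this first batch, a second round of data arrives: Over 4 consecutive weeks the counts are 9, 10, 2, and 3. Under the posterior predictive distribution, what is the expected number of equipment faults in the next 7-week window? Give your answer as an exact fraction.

582/11

Total count 253 over total exposure 33.5 weeks.
After the first batch: Gamma(14 + 253, 1 + 33.5) = Gamma(267, 69/2).
Total count: 9 + 10 + 2 + 3 = 24.
Total exposure: 4 weeks.
After the second batch: Gamma(267 + 24, 69/2 + 4) = Gamma(291, 77/2).
Predictive mean over a 7-week window = T·E[λ|data] = 7·291/(77/2) = 582/11.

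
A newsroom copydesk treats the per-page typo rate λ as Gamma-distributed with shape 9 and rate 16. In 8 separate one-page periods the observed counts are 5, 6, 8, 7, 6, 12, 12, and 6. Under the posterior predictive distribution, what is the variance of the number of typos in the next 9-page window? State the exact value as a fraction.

Total count: 5 + 6 + 8 + 7 + 6 + 12 + 12 + 6 = 62.
Total exposure: 8 pages.
Gamma(α, β) with Poisson data over total exposure Σt gives posterior Gamma(α+Σx, β+Σt) = Gamma(71, 24).
The posterior predictive for a window of length T is Negative Binomial with variance T·α'·(β'+T)/β'² = 9·71·33/576 = 2343/64.

2343/64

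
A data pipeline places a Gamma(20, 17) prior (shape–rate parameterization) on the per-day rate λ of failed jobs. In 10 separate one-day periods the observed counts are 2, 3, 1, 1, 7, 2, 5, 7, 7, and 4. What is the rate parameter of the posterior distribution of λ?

Total count: 2 + 3 + 1 + 1 + 7 + 2 + 5 + 7 + 7 + 4 = 39.
Total exposure: 10 days.
Posterior: α' = 20 + 39 = 59, β' = 17 + 10 = 27.

27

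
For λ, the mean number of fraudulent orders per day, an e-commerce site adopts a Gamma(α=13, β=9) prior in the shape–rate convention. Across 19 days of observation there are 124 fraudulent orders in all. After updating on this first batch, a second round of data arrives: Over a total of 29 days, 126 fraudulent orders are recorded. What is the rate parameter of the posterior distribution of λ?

Total count 124 over total exposure 19 days.
After the first batch: Gamma(13 + 124, 9 + 19) = Gamma(137, 28).
Total count 126 over total exposure 29 days.
After the second batch: Gamma(137 + 126, 28 + 29) = Gamma(263, 57).

57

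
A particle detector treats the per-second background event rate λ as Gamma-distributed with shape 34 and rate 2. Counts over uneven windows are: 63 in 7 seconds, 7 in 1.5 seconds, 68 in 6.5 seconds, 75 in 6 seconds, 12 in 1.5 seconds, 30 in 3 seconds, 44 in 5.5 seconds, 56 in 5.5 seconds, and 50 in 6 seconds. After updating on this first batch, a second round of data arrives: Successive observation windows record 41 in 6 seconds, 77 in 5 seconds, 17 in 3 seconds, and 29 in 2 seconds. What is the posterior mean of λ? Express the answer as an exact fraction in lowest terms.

Total count: 63 + 7 + 68 + 75 + 12 + 30 + 44 + 56 + 50 = 405.
Total exposure: 7 + 1.5 + 6.5 + 6 + 1.5 + 3 + 5.5 + 5.5 + 6 = 42.5 seconds.
After the first batch: Gamma(34 + 405, 2 + 42.5) = Gamma(439, 89/2).
Total count: 41 + 77 + 17 + 29 = 164.
Total exposure: 6 + 5 + 3 + 2 = 16 seconds.
After the second batch: Gamma(439 + 164, 89/2 + 16) = Gamma(603, 121/2).
Posterior mean = α'/β' = 603/(121/2) = 1206/121.

1206/121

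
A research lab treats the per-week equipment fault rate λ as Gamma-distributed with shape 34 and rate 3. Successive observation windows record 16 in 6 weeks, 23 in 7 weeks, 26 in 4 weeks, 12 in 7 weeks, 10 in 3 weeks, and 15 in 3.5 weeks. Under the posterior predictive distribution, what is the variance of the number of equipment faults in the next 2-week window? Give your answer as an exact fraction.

38624/4489

Total count: 16 + 23 + 26 + 12 + 10 + 15 = 102.
Total exposure: 6 + 7 + 4 + 7 + 3 + 3.5 = 30.5 weeks.
Gamma(α, β) with Poisson data over total exposure Σt gives posterior Gamma(α+Σx, β+Σt) = Gamma(136, 67/2).
The posterior predictive for a window of length T is Negative Binomial with variance T·α'·(β'+T)/β'² = 2·136·(71/2)/(4489/4) = 38624/4489.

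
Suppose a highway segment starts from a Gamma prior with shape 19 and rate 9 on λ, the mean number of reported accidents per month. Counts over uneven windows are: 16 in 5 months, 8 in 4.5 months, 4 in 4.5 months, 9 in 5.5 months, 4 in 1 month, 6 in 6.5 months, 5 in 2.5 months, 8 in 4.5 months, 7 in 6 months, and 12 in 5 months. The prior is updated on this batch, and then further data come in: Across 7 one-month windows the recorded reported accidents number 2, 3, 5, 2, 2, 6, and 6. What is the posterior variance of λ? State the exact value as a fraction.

124/3721

Total count: 16 + 8 + 4 + 9 + 4 + 6 + 5 + 8 + 7 + 12 = 79.
Total exposure: 5 + 4.5 + 4.5 + 5.5 + 1 + 6.5 + 2.5 + 4.5 + 6 + 5 = 45 months.
After the first batch: Gamma(19 + 79, 9 + 45) = Gamma(98, 54).
Total count: 2 + 3 + 5 + 2 + 2 + 6 + 6 = 26.
Total exposure: 7 months.
After the second batch: Gamma(98 + 26, 54 + 7) = Gamma(124, 61).
Posterior variance = α'/β'² = 124/3721.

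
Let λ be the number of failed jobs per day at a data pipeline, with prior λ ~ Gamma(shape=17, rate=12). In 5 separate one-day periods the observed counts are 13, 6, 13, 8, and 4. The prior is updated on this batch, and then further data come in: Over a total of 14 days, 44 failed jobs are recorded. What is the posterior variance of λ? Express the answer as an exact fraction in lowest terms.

Total count: 13 + 6 + 13 + 8 + 4 = 44.
Total exposure: 5 days.
After the first batch: Gamma(17 + 44, 12 + 5) = Gamma(61, 17).
Total count 44 over total exposure 14 days.
After the second batch: Gamma(61 + 44, 17 + 14) = Gamma(105, 31).
Posterior variance = α'/β'² = 105/961.

105/961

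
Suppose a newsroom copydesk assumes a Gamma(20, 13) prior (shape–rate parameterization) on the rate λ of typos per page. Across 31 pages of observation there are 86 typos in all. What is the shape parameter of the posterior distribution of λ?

Total count 86 over total exposure 31 pages.
By Gamma–Poisson conjugacy, the posterior is Gamma(α + Σx, β + Σt) = Gamma(20 + 86, 13 + 31) = Gamma(106, 44).

106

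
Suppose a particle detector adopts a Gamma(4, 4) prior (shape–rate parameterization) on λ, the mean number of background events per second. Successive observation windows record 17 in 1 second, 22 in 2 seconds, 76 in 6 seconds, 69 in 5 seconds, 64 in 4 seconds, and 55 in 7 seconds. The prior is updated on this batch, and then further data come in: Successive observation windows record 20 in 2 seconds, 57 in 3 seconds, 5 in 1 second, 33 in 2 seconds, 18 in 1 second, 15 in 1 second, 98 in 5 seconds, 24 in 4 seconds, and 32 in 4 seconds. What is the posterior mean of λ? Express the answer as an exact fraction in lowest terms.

Total count: 17 + 22 + 76 + 69 + 64 + 55 = 303.
Total exposure: 1 + 2 + 6 + 5 + 4 + 7 = 25 seconds.
After the first batch: Gamma(4 + 303, 4 + 25) = Gamma(307, 29).
Total count: 20 + 57 + 5 + 33 + 18 + 15 + 98 + 24 + 32 = 302.
Total exposure: 2 + 3 + 1 + 2 + 1 + 1 + 5 + 4 + 4 = 23 seconds.
After the second batch: Gamma(307 + 302, 29 + 23) = Gamma(609, 52).
Posterior mean = α'/β' = 609/52.

609/52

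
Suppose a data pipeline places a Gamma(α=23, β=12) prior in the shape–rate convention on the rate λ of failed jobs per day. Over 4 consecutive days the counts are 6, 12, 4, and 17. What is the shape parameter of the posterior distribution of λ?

Total count: 6 + 12 + 4 + 17 = 39.
Total exposure: 4 days.
The Gamma prior is conjugate for the Poisson rate, so λ | data ~ Gamma(23+39, 12+4) = Gamma(62, 16).

62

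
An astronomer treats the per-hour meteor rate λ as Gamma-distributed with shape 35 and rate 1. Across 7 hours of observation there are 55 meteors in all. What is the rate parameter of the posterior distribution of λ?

Total count 55 over total exposure 7 hours.
Posterior: α' = 35 + 55 = 90, β' = 1 + 7 = 8.

8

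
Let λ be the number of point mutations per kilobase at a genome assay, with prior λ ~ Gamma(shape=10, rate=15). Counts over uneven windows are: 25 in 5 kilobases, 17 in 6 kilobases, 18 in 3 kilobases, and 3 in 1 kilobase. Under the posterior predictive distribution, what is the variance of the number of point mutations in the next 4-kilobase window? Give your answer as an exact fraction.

Total count: 25 + 17 + 18 + 3 = 63.
Total exposure: 5 + 6 + 3 + 1 = 15 kilobases.
The Gamma prior is conjugate for the Poisson rate, so λ | data ~ Gamma(10+63, 15+15) = Gamma(73, 30).
The posterior predictive for a window of length T is Negative Binomial with variance T·α'·(β'+T)/β'² = 4·73·34/900 = 2482/225.

2482/225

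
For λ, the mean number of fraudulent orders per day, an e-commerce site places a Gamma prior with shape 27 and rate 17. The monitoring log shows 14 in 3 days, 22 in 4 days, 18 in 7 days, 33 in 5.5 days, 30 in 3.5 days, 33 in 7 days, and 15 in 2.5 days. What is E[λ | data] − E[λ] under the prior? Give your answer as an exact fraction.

1285/561

Total count: 14 + 22 + 18 + 33 + 30 + 33 + 15 = 165.
Total exposure: 3 + 4 + 7 + 5.5 + 3.5 + 7 + 2.5 = 32.5 days.
The Gamma prior is conjugate for the Poisson rate, so λ | data ~ Gamma(27+165, 17+32.5) = Gamma(192, 99/2).
Posterior mean = 192/(99/2) = 128/33; prior mean = 27/17 = 27/17. Difference = 128/33 − 27/17 = 1285/561.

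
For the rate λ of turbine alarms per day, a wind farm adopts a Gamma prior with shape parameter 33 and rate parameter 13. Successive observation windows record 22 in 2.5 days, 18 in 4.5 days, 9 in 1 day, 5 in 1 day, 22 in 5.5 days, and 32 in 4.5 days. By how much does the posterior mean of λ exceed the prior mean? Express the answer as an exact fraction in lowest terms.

777/416

Total count: 22 + 18 + 9 + 5 + 22 + 32 = 108.
Total exposure: 2.5 + 4.5 + 1 + 1 + 5.5 + 4.5 = 19 days.
By Gamma–Poisson conjugacy, the posterior is Gamma(α + Σx, β + Σt) = Gamma(33 + 108, 13 + 19) = Gamma(141, 32).
Posterior mean = 141/32 = 141/32; prior mean = 33/13 = 33/13. Difference = 141/32 − 33/13 = 777/416.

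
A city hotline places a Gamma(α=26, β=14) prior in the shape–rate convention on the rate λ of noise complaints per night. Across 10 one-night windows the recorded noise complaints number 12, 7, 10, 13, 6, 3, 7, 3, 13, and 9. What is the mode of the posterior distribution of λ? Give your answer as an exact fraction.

9/2

Total count: 12 + 7 + 10 + 13 + 6 + 3 + 7 + 3 + 13 + 9 = 83.
Total exposure: 10 nights.
Posterior: α' = 26 + 83 = 109, β' = 14 + 10 = 24.
Posterior mode = (α'−1)/β' = 108/24 = 9/2.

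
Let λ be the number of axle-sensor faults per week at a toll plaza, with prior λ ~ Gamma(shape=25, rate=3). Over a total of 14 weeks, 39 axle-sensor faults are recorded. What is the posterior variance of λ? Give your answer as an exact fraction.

64/289

Total count 39 over total exposure 14 weeks.
Posterior: α' = 25 + 39 = 64, β' = 3 + 14 = 17.
Posterior variance = α'/β'² = 64/289.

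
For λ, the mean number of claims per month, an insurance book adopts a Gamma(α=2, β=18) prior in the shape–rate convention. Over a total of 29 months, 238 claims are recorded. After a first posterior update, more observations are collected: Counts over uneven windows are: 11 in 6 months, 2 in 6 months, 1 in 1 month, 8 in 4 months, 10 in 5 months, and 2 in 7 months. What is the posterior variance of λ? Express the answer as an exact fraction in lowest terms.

Total count 238 over total exposure 29 months.
After the first batch: Gamma(2 + 238, 18 + 29) = Gamma(240, 47).
Total count: 11 + 2 + 1 + 8 + 10 + 2 = 34.
Total exposure: 6 + 6 + 1 + 4 + 5 + 7 = 29 months.
After the second batch: Gamma(240 + 34, 47 + 29) = Gamma(274, 76).
Posterior variance = α'/β'² = 274/5776 = 137/2888.

137/2888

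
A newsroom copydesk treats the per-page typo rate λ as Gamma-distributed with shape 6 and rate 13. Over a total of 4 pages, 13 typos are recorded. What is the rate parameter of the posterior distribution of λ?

17

Total count 13 over total exposure 4 pages.
By Gamma–Poisson conjugacy, the posterior is Gamma(α + Σx, β + Σt) = Gamma(6 + 13, 13 + 4) = Gamma(19, 17).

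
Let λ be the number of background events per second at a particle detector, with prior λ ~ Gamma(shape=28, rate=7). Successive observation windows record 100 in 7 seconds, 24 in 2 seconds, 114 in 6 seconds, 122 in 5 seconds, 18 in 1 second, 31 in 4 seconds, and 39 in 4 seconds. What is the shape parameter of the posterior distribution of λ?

Total count: 100 + 24 + 114 + 122 + 18 + 31 + 39 = 448.
Total exposure: 7 + 2 + 6 + 5 + 1 + 4 + 4 = 29 seconds.
Gamma(α, β) with Poisson data over total exposure Σt gives posterior Gamma(α+Σx, β+Σt) = Gamma(476, 36).

476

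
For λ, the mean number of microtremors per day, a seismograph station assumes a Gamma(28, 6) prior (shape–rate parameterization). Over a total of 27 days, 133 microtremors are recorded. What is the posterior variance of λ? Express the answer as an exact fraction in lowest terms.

161/1089

Total count 133 over total exposure 27 days.
Gamma(α, β) with Poisson data over total exposure Σt gives posterior Gamma(α+Σx, β+Σt) = Gamma(161, 33).
Posterior variance = α'/β'² = 161/1089.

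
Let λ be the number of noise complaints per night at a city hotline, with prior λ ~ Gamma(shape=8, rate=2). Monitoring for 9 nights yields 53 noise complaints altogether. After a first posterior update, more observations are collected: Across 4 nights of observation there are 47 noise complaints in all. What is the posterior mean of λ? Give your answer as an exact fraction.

Total count 53 over total exposure 9 nights.
After the first batch: Gamma(8 + 53, 2 + 9) = Gamma(61, 11).
Total count 47 over total exposure 4 nights.
After the second batch: Gamma(61 + 47, 11 + 4) = Gamma(108, 15).
Posterior mean = α'/β' = 108/15 = 36/5.

36/5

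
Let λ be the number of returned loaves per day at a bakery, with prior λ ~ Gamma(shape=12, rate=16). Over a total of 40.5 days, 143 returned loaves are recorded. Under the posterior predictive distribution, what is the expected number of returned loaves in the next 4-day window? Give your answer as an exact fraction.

Total count 143 over total exposure 40.5 days.
By Gamma–Poisson conjugacy, the posterior is Gamma(α + Σx, β + Σt) = Gamma(12 + 143, 16 + 40.5) = Gamma(155, 113/2).
Predictive mean over a 4-day window = T·E[λ|data] = 4·155/(113/2) = 1240/113.

1240/113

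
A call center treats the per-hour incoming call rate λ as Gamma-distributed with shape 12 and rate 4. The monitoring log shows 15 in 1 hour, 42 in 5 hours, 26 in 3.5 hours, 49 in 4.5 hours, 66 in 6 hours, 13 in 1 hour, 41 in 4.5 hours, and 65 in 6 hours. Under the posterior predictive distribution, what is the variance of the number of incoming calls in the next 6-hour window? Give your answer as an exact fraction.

Total count: 15 + 42 + 26 + 49 + 66 + 13 + 41 + 65 = 317.
Total exposure: 1 + 5 + 3.5 + 4.5 + 6 + 1 + 4.5 + 6 = 31.5 hours.
Gamma(α, β) with Poisson data over total exposure Σt gives posterior Gamma(α+Σx, β+Σt) = Gamma(329, 71/2).
The posterior predictive for a window of length T is Negative Binomial with variance T·α'·(β'+T)/β'² = 6·329·(83/2)/(5041/4) = 327684/5041.

327684/5041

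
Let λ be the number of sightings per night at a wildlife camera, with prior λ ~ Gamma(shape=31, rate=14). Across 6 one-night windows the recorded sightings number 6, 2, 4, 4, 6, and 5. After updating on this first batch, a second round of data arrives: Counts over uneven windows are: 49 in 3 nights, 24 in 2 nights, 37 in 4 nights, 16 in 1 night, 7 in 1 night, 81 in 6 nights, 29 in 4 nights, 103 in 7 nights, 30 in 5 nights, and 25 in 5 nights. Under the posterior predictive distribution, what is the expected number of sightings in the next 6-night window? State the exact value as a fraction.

Total count: 6 + 2 + 4 + 4 + 6 + 5 = 27.
Total exposure: 6 nights.
After the first batch: Gamma(31 + 27, 14 + 6) = Gamma(58, 20).
Total count: 49 + 24 + 37 + 16 + 7 + 81 + 29 + 103 + 30 + 25 = 401.
Total exposure: 3 + 2 + 4 + 1 + 1 + 6 + 4 + 7 + 5 + 5 = 38 nights.
After the second batch: Gamma(58 + 401, 20 + 38) = Gamma(459, 58).
Predictive mean over a 6-night window = T·E[λ|data] = 6·459/58 = 1377/29.

1377/29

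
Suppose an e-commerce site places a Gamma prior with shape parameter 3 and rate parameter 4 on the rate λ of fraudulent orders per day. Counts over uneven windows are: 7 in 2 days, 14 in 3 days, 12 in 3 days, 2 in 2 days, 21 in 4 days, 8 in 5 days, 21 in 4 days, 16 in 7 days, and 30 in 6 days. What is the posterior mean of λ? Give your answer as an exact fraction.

67/20

Total count: 7 + 14 + 12 + 2 + 21 + 8 + 21 + 16 + 30 = 131.
Total exposure: 2 + 3 + 3 + 2 + 4 + 5 + 4 + 7 + 6 = 36 days.
Gamma(α, β) with Poisson data over total exposure Σt gives posterior Gamma(α+Σx, β+Σt) = Gamma(134, 40).
Posterior mean = α'/β' = 134/40 = 67/20.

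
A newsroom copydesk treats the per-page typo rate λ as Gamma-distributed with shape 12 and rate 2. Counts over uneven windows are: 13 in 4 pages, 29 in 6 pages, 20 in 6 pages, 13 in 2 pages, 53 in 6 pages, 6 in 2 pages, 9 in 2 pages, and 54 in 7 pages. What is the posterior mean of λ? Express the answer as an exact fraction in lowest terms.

Total count: 13 + 29 + 20 + 13 + 53 + 6 + 9 + 54 = 197.
Total exposure: 4 + 6 + 6 + 2 + 6 + 2 + 2 + 7 = 35 pages.
Conjugate update: add total count to the shape and total exposure to the rate, giving Gamma(209, 37).
Posterior mean = α'/β' = 209/37.

209/37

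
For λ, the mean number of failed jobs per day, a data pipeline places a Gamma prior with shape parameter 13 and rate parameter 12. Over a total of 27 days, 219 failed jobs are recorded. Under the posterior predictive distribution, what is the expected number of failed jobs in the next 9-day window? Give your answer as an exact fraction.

696/13

Total count 219 over total exposure 27 days.
Conjugate update: add total count to the shape and total exposure to the rate, giving Gamma(232, 39).
Predictive mean over a 9-day window = T·E[λ|data] = 9·232/39 = 696/13.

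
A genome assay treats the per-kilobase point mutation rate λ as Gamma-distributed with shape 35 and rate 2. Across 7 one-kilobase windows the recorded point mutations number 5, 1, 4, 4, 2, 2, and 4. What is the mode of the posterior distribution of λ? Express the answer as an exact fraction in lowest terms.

Total count: 5 + 1 + 4 + 4 + 2 + 2 + 4 = 22.
Total exposure: 7 kilobases.
Posterior: α' = 35 + 22 = 57, β' = 2 + 7 = 9.
Posterior mode = (α'−1)/β' = 56/9.

56/9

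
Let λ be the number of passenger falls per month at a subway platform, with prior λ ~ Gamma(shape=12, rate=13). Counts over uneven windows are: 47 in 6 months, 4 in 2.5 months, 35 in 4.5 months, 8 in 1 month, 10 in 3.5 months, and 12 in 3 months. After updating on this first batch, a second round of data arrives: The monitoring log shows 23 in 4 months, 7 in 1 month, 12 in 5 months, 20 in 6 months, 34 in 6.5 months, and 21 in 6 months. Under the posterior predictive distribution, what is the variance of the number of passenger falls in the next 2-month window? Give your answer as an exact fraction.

Total count: 47 + 4 + 35 + 8 + 10 + 12 = 116.
Total exposure: 6 + 2.5 + 4.5 + 1 + 3.5 + 3 = 20.5 months.
After the first batch: Gamma(12 + 116, 13 + 20.5) = Gamma(128, 67/2).
Total count: 23 + 7 + 12 + 20 + 34 + 21 = 117.
Total exposure: 4 + 1 + 5 + 6 + 6.5 + 6 = 28.5 months.
After the second batch: Gamma(128 + 117, 67/2 + 28.5) = Gamma(245, 62).
The posterior predictive for a window of length T is Negative Binomial with variance T·α'·(β'+T)/β'² = 2·245·64/3844 = 7840/961.

7840/961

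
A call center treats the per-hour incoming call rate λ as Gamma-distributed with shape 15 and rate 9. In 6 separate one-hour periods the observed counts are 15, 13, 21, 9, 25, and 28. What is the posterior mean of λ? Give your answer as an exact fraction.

Total count: 15 + 13 + 21 + 9 + 25 + 28 = 111.
Total exposure: 6 hours.
By Gamma–Poisson conjugacy, the posterior is Gamma(α + Σx, β + Σt) = Gamma(15 + 111, 9 + 6) = Gamma(126, 15).
Posterior mean = α'/β' = 126/15 = 42/5.

42/5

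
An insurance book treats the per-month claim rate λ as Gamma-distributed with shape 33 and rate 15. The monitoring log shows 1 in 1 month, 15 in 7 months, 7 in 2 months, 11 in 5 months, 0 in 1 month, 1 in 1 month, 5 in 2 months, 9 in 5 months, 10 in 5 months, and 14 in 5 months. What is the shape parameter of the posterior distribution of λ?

106

Total count: 1 + 15 + 7 + 11 + 0 + 1 + 5 + 9 + 10 + 14 = 73.
Total exposure: 1 + 7 + 2 + 5 + 1 + 1 + 2 + 5 + 5 + 5 = 34 months.
Gamma(α, β) with Poisson data over total exposure Σt gives posterior Gamma(α+Σx, β+Σt) = Gamma(106, 49).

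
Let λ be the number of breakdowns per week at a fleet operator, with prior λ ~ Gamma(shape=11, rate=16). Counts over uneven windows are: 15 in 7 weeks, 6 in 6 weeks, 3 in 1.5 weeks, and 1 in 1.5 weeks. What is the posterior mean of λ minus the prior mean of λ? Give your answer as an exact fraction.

Total count: 15 + 6 + 3 + 1 = 25.
Total exposure: 7 + 6 + 1.5 + 1.5 = 16 weeks.
Posterior: α' = 11 + 25 = 36, β' = 16 + 16 = 32.
Posterior mean = 36/32 = 9/8; prior mean = 11/16 = 11/16. Difference = 9/8 − 11/16 = 7/16.

7/16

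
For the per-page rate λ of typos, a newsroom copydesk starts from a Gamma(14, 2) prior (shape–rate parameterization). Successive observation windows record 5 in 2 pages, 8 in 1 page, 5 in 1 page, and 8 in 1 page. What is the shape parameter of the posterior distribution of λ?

40

Total count: 5 + 8 + 5 + 8 = 26.
Total exposure: 2 + 1 + 1 + 1 = 5 pages.
By Gamma–Poisson conjugacy, the posterior is Gamma(α + Σx, β + Σt) = Gamma(14 + 26, 2 + 5) = Gamma(40, 7).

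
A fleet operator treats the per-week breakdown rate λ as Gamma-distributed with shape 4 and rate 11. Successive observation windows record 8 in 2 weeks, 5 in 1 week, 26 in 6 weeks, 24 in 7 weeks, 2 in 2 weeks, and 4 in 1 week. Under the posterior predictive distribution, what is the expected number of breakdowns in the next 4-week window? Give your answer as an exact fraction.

Total count: 8 + 5 + 26 + 24 + 2 + 4 = 69.
Total exposure: 2 + 1 + 6 + 7 + 2 + 1 = 19 weeks.
Conjugate update: add total count to the shape and total exposure to the rate, giving Gamma(73, 30).
Predictive mean over a 4-week window = T·E[λ|data] = 4·73/30 = 146/15.

146/15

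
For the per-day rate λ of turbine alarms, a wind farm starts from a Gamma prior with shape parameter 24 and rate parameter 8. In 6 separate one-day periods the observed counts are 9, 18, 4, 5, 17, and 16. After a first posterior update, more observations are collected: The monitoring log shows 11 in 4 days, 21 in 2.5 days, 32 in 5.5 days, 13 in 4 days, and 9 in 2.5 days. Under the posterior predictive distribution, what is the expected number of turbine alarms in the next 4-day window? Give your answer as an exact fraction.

Total count: 9 + 18 + 4 + 5 + 17 + 16 = 69.
Total exposure: 6 days.
After the first batch: Gamma(24 + 69, 8 + 6) = Gamma(93, 14).
Total count: 11 + 21 + 32 + 13 + 9 = 86.
Total exposure: 4 + 2.5 + 5.5 + 4 + 2.5 = 18.5 days.
After the second batch: Gamma(93 + 86, 14 + 18.5) = Gamma(179, 65/2).
Predictive mean over a 4-day window = T·E[λ|data] = 4·179/(65/2) = 1432/65.

1432/65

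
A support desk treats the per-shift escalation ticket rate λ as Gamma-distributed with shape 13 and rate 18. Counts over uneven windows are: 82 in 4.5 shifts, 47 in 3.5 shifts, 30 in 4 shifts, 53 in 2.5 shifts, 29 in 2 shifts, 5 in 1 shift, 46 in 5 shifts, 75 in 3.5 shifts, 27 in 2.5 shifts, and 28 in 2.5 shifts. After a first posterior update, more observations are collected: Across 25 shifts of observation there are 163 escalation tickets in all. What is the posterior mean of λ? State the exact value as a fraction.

299/37

Total count: 82 + 47 + 30 + 53 + 29 + 5 + 46 + 75 + 27 + 28 = 422.
Total exposure: 4.5 + 3.5 + 4 + 2.5 + 2 + 1 + 5 + 3.5 + 2.5 + 2.5 = 31 shifts.
After the first batch: Gamma(13 + 422, 18 + 31) = Gamma(435, 49).
Total count 163 over total exposure 25 shifts.
After the second batch: Gamma(435 + 163, 49 + 25) = Gamma(598, 74).
Posterior mean = α'/β' = 598/74 = 299/37.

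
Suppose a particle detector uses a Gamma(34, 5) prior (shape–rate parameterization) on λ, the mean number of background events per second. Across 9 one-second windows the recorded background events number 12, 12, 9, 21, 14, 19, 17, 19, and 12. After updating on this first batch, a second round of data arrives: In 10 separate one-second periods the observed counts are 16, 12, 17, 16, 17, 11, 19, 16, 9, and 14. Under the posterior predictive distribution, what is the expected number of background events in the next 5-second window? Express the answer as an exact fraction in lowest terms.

395/6

Total count: 12 + 12 + 9 + 21 + 14 + 19 + 17 + 19 + 12 = 135.
Total exposure: 9 seconds.
After the first batch: Gamma(34 + 135, 5 + 9) = Gamma(169, 14).
Total count: 16 + 12 + 17 + 16 + 17 + 11 + 19 + 16 + 9 + 14 = 147.
Total exposure: 10 seconds.
After the second batch: Gamma(169 + 147, 14 + 10) = Gamma(316, 24).
Predictive mean over a 5-second window = T·E[λ|data] = 5·316/24 = 395/6.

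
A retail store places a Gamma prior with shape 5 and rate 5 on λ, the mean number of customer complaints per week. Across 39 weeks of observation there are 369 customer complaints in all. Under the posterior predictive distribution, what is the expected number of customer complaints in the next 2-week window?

17

Total count 369 over total exposure 39 weeks.
Gamma(α, β) with Poisson data over total exposure Σt gives posterior Gamma(α+Σx, β+Σt) = Gamma(374, 44).
Predictive mean over a 2-week window = T·E[λ|data] = 2·374/44 = 17.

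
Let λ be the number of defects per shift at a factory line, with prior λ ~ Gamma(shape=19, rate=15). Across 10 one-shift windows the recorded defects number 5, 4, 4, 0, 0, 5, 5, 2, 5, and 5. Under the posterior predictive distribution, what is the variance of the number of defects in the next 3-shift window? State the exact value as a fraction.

Total count: 5 + 4 + 4 + 0 + 0 + 5 + 5 + 2 + 5 + 5 = 35.
Total exposure: 10 shifts.
Gamma(α, β) with Poisson data over total exposure Σt gives posterior Gamma(α+Σx, β+Σt) = Gamma(54, 25).
The posterior predictive for a window of length T is Negative Binomial with variance T·α'·(β'+T)/β'² = 3·54·28/625 = 4536/625.

4536/625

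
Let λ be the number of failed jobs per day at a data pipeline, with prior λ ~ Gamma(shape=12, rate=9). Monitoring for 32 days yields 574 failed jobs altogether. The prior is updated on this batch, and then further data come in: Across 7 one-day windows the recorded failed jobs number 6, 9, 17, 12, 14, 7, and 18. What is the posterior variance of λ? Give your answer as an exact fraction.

Total count 574 over total exposure 32 days.
After the first batch: Gamma(12 + 574, 9 + 32) = Gamma(586, 41).
Total count: 6 + 9 + 17 + 12 + 14 + 7 + 18 = 83.
Total exposure: 7 days.
After the second batch: Gamma(586 + 83, 41 + 7) = Gamma(669, 48).
Posterior variance = α'/β'² = 669/2304 = 223/768.

223/768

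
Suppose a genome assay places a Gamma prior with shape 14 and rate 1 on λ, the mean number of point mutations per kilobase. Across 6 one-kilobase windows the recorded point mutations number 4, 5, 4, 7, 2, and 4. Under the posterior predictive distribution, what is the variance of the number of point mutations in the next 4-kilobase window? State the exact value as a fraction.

1760/49

Total count: 4 + 5 + 4 + 7 + 2 + 4 = 26.
Total exposure: 6 kilobases.
Gamma(α, β) with Poisson data over total exposure Σt gives posterior Gamma(α+Σx, β+Σt) = Gamma(40, 7).
The posterior predictive for a window of length T is Negative Binomial with variance T·α'·(β'+T)/β'² = 4·40·11/49 = 1760/49.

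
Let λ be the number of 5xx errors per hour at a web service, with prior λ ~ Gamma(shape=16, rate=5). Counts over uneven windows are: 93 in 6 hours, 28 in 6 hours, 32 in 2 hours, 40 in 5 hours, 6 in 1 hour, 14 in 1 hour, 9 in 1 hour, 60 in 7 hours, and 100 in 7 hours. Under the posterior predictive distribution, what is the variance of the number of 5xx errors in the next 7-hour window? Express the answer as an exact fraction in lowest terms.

133728/1681

Total count: 93 + 28 + 32 + 40 + 6 + 14 + 9 + 60 + 100 = 382.
Total exposure: 6 + 6 + 2 + 5 + 1 + 1 + 1 + 7 + 7 = 36 hours.
Conjugate update: add total count to the shape and total exposure to the rate, giving Gamma(398, 41).
The posterior predictive for a window of length T is Negative Binomial with variance T·α'·(β'+T)/β'² = 7·398·48/1681 = 133728/1681.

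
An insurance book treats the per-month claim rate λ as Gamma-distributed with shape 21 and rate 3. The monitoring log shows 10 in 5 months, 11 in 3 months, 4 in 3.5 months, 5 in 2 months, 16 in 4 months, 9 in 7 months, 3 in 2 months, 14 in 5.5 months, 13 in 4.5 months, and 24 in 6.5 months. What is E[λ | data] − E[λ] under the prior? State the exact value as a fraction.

Total count: 10 + 11 + 4 + 5 + 16 + 9 + 3 + 14 + 13 + 24 = 109.
Total exposure: 5 + 3 + 3.5 + 2 + 4 + 7 + 2 + 5.5 + 4.5 + 6.5 = 43 months.
By Gamma–Poisson conjugacy, the posterior is Gamma(α + Σx, β + Σt) = Gamma(21 + 109, 3 + 43) = Gamma(130, 46).
Posterior mean = 130/46 = 65/23; prior mean = 21/3 = 7. Difference = 65/23 − 7 = -96/23.

-96/23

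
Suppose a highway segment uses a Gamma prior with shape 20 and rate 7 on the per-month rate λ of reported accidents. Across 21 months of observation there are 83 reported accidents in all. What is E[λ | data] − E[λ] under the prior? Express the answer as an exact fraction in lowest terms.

23/28

Total count 83 over total exposure 21 months.
Gamma(α, β) with Poisson data over total exposure Σt gives posterior Gamma(α+Σx, β+Σt) = Gamma(103, 28).
Posterior mean = 103/28 = 103/28; prior mean = 20/7 = 20/7. Difference = 103/28 − 20/7 = 23/28.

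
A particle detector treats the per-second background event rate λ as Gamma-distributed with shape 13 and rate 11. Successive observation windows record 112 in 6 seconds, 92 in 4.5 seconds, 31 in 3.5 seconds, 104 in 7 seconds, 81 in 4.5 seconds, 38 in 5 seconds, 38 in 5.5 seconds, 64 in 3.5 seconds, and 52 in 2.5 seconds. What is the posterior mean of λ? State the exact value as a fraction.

625/53

Total count: 112 + 92 + 31 + 104 + 81 + 38 + 38 + 64 + 52 = 612.
Total exposure: 6 + 4.5 + 3.5 + 7 + 4.5 + 5 + 5.5 + 3.5 + 2.5 = 42 seconds.
Gamma(α, β) with Poisson data over total exposure Σt gives posterior Gamma(α+Σx, β+Σt) = Gamma(625, 53).
Posterior mean = α'/β' = 625/53.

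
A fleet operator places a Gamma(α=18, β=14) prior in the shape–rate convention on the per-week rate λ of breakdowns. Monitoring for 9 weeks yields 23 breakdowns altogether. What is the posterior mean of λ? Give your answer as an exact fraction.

41/23

Total count 23 over total exposure 9 weeks.
Posterior: α' = 18 + 23 = 41, β' = 14 + 9 = 23.
Posterior mean = α'/β' = 41/23.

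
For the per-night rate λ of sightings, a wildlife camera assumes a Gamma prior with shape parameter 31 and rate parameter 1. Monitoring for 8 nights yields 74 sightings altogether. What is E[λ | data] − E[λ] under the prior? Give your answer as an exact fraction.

Total count 74 over total exposure 8 nights.
Gamma(α, β) with Poisson data over total exposure Σt gives posterior Gamma(α+Σx, β+Σt) = Gamma(105, 9).
Posterior mean = 105/9 = 35/3; prior mean = 31/1 = 31. Difference = 35/3 − 31 = -58/3.

-58/3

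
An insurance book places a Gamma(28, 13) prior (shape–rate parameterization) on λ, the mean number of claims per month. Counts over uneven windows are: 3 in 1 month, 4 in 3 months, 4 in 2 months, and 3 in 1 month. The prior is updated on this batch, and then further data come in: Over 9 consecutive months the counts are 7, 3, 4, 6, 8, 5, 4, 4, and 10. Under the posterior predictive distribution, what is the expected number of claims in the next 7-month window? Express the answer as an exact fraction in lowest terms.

651/29

Total count: 3 + 4 + 4 + 3 = 14.
Total exposure: 1 + 3 + 2 + 1 = 7 months.
After the first batch: Gamma(28 + 14, 13 + 7) = Gamma(42, 20).
Total count: 7 + 3 + 4 + 6 + 8 + 5 + 4 + 4 + 10 = 51.
Total exposure: 9 months.
After the second batch: Gamma(42 + 51, 20 + 9) = Gamma(93, 29).
Predictive mean over a 7-month window = T·E[λ|data] = 7·93/29 = 651/29.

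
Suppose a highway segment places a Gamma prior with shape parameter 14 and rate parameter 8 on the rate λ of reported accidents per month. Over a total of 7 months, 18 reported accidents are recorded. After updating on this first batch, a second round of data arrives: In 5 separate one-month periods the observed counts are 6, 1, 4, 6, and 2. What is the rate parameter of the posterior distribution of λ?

Total count 18 over total exposure 7 months.
After the first batch: Gamma(14 + 18, 8 + 7) = Gamma(32, 15).
Total count: 6 + 1 + 4 + 6 + 2 = 19.
Total exposure: 5 months.
After the second batch: Gamma(32 + 19, 15 + 5) = Gamma(51, 20).

20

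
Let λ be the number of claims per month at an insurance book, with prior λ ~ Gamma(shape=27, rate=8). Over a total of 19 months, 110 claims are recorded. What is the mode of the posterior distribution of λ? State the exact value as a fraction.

Total count 110 over total exposure 19 months.
The Gamma prior is conjugate for the Poisson rate, so λ | data ~ Gamma(27+110, 8+19) = Gamma(137, 27).
Posterior mode = (α'−1)/β' = 136/27.

136/27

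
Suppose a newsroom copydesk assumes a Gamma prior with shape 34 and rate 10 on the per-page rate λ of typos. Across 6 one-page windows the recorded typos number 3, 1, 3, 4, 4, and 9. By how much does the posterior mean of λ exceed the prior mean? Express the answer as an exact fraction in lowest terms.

9/40

Total count: 3 + 1 + 3 + 4 + 4 + 9 = 24.
Total exposure: 6 pages.
Conjugate update: add total count to the shape and total exposure to the rate, giving Gamma(58, 16).
Posterior mean = 58/16 = 29/8; prior mean = 34/10 = 17/5. Difference = 29/8 − 17/5 = 9/40.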